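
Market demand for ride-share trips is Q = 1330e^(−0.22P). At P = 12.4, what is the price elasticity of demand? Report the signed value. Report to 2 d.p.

At P = 12.4, Q = 86.915.
dQ/dP = −0.22·1330e^(−0.22P) = −0.22Q = -19.121.
ε = (dQ/dP)(P/Q) = (-19.121)(12.4/86.915).

-2.73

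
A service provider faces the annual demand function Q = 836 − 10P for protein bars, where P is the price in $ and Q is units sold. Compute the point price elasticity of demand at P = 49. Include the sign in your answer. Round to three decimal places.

At P = 49, Q = 346.
dQ/dP = −10.
ε = (dQ/dP)(P/Q) = (-10)(49/346).
|ε| > 1, so demand is elastic at this price.

-1.416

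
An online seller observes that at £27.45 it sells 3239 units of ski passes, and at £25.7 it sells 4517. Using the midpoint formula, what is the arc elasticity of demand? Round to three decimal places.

-5.004

ΔQ = 4517 − 3239 = 1278; ΔP = 25.7 − 27.45 = -1.75.
Midpoints: P̄ = 26.57, Q̄ = 3878.0.
ε = (ΔQ/ΔP)(P̄/Q̄) = (1278/-1.75)(26.57/3878.0).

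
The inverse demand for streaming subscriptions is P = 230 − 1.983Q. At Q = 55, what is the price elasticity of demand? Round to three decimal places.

-1.109

At Q = 55, P = 230 − 1.983(55) = 120.93.
dP/dQ = −1.983, so dQ/dP = 1/(−1.983) = -0.504.
ε = (dQ/dP)(P/Q) = (-0.504)(120.93/55).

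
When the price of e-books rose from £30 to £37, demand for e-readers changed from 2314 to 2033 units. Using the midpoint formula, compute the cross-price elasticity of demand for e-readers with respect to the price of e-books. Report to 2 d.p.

ΔQ_x = 2033 − 2314 = -281; ΔP_y = 37 − 30 = 7.
Midpoints: P̄_y = 33.50, Q̄_x = 2173.5.
ε_xy = (ΔQ_x/ΔP_y)(P̄_y/Q̄_x) = (-281/7)(33.50/2173.5).

-0.62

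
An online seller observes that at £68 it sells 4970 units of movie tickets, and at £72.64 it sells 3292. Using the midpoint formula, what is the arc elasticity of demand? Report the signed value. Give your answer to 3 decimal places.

ΔQ = 3292 − 4970 = -1678; ΔP = 72.64 − 68 = 4.64.
Midpoints: P̄ = 70.32, Q̄ = 4131.0.
ε = (ΔQ/ΔP)(P̄/Q̄) = (-1678/4.64)(70.32/4131.0).

-6.156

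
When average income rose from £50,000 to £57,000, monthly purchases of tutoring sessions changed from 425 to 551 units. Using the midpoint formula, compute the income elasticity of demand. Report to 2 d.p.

ΔQ = 126, ΔI = 7000. Midpoints: Ī = 53,500, Q̄ = 488.0.
ε_I = (ΔQ/ΔI)(Ī/Q̄) = (126/7000)(53500/488.0).
ε_I > 0, so the good is normal.

1.97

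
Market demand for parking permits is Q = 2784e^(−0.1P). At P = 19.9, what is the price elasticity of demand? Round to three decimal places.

At P = 19.9, Q = 380.560.
dQ/dP = −0.1·2784e^(−0.1P) = −0.1Q = -38.056.
ε = (dQ/dP)(P/Q) = (-38.056)(19.9/380.560).

-1.990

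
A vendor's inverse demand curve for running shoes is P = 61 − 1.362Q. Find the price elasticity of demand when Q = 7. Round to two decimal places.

At Q = 7, P = 61 − 1.362(7) = 51.47.
dP/dQ = −1.362, so dQ/dP = 1/(−1.362) = -0.734.
ε = (dQ/dP)(P/Q) = (-0.734)(51.47/7).

-5.40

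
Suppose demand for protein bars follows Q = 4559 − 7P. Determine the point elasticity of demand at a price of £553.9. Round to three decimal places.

At P = 553.9, Q = 681.700.
dQ/dP = −7.
ε = (dQ/dP)(P/Q) = (-7)(553.9/681.700).
|ε| > 1, so demand is elastic at this price.

-5.688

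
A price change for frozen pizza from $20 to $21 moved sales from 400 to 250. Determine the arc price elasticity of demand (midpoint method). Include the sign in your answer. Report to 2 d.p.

ΔQ = 250 − 400 = -150; ΔP = 21 − 20 = 1.
Midpoints: P̄ = 20.50, Q̄ = 325.0.
ε = (ΔQ/ΔP)(P̄/Q̄) = (-150/1)(20.50/325.0).

-9.46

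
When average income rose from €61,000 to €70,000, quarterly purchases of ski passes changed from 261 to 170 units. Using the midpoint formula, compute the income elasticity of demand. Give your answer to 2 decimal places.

ΔQ = -91, ΔI = 9000. Midpoints: Ī = 65,500, Q̄ = 215.5.
ε_I = (ΔQ/ΔI)(Ī/Q̄) = (-91/9000)(65500/215.5).

-3.07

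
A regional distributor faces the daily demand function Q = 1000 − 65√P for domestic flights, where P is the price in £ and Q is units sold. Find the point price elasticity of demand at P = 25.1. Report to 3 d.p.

At P = 25.1, Q = 674.351.
dQ/dP = −65/(2√P) = -6.487.
ε = (dQ/dP)(P/Q) = (-6.487)(25.1/674.351).
|ε| < 1, so demand is inelastic at this price.

-0.241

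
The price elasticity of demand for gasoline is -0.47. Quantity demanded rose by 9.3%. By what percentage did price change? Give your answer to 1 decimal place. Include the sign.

%ΔP ≈ %ΔQ / ε = (9.3%)/(-0.47) = -19.79%.

-19.8%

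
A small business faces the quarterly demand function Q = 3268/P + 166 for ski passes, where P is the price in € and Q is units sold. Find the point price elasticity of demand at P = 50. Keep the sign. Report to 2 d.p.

-0.28

At P = 50, Q = 231.360.
dQ/dP = −3268/P² = -1.307.
ε = (dQ/dP)(P/Q) = (-1.307)(50/231.360).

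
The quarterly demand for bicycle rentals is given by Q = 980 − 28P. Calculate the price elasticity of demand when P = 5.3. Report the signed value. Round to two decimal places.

-0.18

At P = 5.3, Q = 831.600.
dQ/dP = −28.
ε = (dQ/dP)(P/Q) = (-28)(5.3/831.600).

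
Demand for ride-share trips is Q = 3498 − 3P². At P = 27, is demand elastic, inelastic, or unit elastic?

elastic

Q = 1311, dQ/dP = -162.
ε = (dQ/dP)(P/Q) ≈ -3.336.
|ε| = 3.34 > 1.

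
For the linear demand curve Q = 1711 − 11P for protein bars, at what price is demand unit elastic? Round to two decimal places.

77.77

For linear demand Q = a − bP, ε = −bP/(a − bP). |ε| = 1 when bP = a − bP, i.e. P = a/(2b).
P = 1711/(2·11) = 1711/22 = 77.7727.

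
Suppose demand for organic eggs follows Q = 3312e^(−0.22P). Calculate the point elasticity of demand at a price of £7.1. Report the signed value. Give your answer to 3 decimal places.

At P = 7.1, Q = 694.580.
dQ/dP = −0.22·3312e^(−0.22P) = −0.22Q = -152.808.
ε = (dQ/dP)(P/Q) = (-152.808)(7.1/694.580).
|ε| > 1, so demand is elastic at this price.

-1.562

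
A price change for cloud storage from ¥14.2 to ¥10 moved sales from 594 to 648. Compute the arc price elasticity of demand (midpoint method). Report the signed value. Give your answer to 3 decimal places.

-0.251

ΔQ = 648 − 594 = 54; ΔP = 10 − 14.2 = -4.2.
Midpoints: P̄ = 12.10, Q̄ = 621.0.
ε = (ΔQ/ΔP)(P̄/Q̄) = (54/-4.2)(12.10/621.0).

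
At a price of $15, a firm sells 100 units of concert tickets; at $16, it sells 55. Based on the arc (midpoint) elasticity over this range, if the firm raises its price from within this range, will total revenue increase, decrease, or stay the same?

decrease

Arc ε = (-45/1)(15.50/77.5) ≈ -9.000.
|ε| = 9.00 > 1, so demand is elastic. A price rise therefore reduces total revenue.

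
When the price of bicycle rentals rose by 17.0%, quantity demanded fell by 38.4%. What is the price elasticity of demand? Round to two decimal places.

ε = %ΔQ / %ΔP = (-38.4)/(17.0) = -2.259.

-2.26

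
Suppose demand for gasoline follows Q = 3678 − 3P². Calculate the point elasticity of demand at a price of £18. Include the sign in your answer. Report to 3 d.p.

-0.718

At P = 18, Q = 2706.
dQ/dP = −6P = -108.
ε = (dQ/dP)(P/Q) = (-108)(18/2706).
|ε| < 1, so demand is inelastic at this price.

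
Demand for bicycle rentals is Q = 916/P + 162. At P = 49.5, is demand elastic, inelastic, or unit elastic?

inelastic

Q = 180.505, dQ/dP = -0.374.
ε = (dQ/dP)(P/Q) ≈ -0.103.
|ε| = 0.10 < 1.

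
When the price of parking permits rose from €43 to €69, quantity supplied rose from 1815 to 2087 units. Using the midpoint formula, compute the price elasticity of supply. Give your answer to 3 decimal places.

ΔQ = 2087 − 1815 = 272; ΔP = 69 − 43 = 26.
Midpoints: P̄ = 56.00, Q̄ = 1951.0.
ε_s = (ΔQ/ΔP)(P̄/Q̄) = (272/26)(56.00/1951.0).

0.300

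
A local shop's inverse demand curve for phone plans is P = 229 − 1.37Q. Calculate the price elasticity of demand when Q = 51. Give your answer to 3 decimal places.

-2.278

At Q = 51, P = 229 − 1.37(51) = 159.13.
dP/dQ = −1.37, so dQ/dP = 1/(−1.37) = -0.730.
ε = (dQ/dP)(P/Q) = (-0.730)(159.13/51).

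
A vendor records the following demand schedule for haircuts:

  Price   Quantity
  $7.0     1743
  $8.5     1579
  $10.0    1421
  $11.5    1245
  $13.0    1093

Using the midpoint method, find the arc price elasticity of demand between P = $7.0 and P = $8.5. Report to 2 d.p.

At P = 7.0, Q = 1743; at P = 8.5, Q = 1579.
ΔQ = -164, ΔP = 1.5. Midpoints: P̄ = 7.75, Q̄ = 1661.0.
ε = (ΔQ/ΔP)(P̄/Q̄) = (-164/1.5)(7.75/1661.0).

-0.51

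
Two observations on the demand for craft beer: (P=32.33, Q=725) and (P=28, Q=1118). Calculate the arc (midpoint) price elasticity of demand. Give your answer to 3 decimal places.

-2.971

ΔQ = 1118 − 725 = 393; ΔP = 28 − 32.33 = -4.33.
Midpoints: P̄ = 30.16, Q̄ = 921.5.
ε = (ΔQ/ΔP)(P̄/Q̄) = (393/-4.33)(30.16/921.5).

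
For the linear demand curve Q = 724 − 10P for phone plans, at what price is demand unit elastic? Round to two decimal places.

36.20

For linear demand Q = a − bP, ε = −bP/(a − bP). |ε| = 1 when bP = a − bP, i.e. P = a/(2b).
P = 724/(2·10) = 724/20 = 36.2000.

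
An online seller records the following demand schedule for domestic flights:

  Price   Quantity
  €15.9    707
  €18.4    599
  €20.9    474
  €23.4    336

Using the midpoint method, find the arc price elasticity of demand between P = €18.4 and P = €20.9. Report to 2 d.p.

-1.83

At P = 18.4, Q = 599; at P = 20.9, Q = 474.
ΔQ = -125, ΔP = 2.5. Midpoints: P̄ = 19.65, Q̄ = 536.5.
ε = (ΔQ/ΔP)(P̄/Q̄) = (-125/2.5)(19.65/536.5).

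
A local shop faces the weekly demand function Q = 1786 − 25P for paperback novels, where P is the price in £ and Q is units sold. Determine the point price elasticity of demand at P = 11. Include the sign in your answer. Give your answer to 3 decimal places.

At P = 11, Q = 1511.
dQ/dP = −25.
ε = (dQ/dP)(P/Q) = (-25)(11/1511).
|ε| < 1, so demand is inelastic at this price.

-0.182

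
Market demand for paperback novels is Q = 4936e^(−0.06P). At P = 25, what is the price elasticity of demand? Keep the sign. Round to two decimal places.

At P = 25, Q = 1101.370.
dQ/dP = −0.06·4936e^(−0.06P) = −0.06Q = -66.082.
ε = (dQ/dP)(P/Q) = (-66.082)(25/1101.370).
|ε| > 1, so demand is elastic at this price.

-1.50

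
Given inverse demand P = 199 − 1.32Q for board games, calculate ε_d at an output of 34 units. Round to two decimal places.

-3.43

At Q = 34, P = 199 − 1.32(34) = 154.12.
dP/dQ = −1.32, so dQ/dP = 1/(−1.32) = -0.758.
ε = (dQ/dP)(P/Q) = (-0.758)(154.12/34).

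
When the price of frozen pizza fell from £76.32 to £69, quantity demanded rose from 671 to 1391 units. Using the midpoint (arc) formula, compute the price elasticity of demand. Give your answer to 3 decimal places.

ΔQ = 1391 − 671 = 720; ΔP = 69 − 76.32 = -7.32.
Midpoints: P̄ = 72.66, Q̄ = 1031.0.
ε = (ΔQ/ΔP)(P̄/Q̄) = (720/-7.32)(72.66/1031.0).

-6.932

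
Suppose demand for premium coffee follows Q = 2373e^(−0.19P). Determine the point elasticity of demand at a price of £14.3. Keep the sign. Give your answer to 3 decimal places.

-2.717

At P = 14.3, Q = 156.790.
dQ/dP = −0.19·2373e^(−0.19P) = −0.19Q = -29.790.
ε = (dQ/dP)(P/Q) = (-29.790)(14.3/156.790).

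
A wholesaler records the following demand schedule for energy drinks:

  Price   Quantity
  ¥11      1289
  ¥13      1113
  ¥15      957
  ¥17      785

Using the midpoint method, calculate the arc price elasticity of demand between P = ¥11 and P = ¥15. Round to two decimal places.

-0.96

At P = 11, Q = 1289; at P = 15, Q = 957.
ΔQ = -332, ΔP = 4. Midpoints: P̄ = 13.00, Q̄ = 1123.0.
ε = (ΔQ/ΔP)(P̄/Q̄) = (-332/4)(13.00/1123.0).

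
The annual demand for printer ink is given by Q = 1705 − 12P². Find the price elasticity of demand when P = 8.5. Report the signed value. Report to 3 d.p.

At P = 8.5, Q = 838.
dQ/dP = −24P = -204.
ε = (dQ/dP)(P/Q) = (-204)(8.5/838).

-2.069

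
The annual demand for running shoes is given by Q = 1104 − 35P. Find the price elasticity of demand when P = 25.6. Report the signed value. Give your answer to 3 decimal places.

At P = 25.6, Q = 208.
dQ/dP = −35.
ε = (dQ/dP)(P/Q) = (-35)(25.6/208).

-4.308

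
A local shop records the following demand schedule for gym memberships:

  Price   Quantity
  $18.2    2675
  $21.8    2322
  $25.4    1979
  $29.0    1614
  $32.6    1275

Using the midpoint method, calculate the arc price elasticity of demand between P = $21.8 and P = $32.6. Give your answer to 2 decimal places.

-1.47

At P = 21.8, Q = 2322; at P = 32.6, Q = 1275.
ΔQ = -1047, ΔP = 10.8. Midpoints: P̄ = 27.20, Q̄ = 1798.5.
ε = (ΔQ/ΔP)(P̄/Q̄) = (-1047/10.8)(27.20/1798.5).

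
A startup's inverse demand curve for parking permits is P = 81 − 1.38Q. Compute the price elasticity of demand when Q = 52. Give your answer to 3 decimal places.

At Q = 52, P = 81 − 1.38(52) = 9.24.
dP/dQ = −1.38, so dQ/dP = 1/(−1.38) = -0.725.
ε = (dQ/dP)(P/Q) = (-0.725)(9.24/52).

-0.129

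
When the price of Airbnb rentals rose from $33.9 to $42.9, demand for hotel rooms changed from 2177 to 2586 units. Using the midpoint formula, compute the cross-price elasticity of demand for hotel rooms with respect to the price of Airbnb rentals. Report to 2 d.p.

0.73

ΔQ_x = 2586 − 2177 = 409; ΔP_y = 42.9 − 33.9 = 9.
Midpoints: P̄_y = 38.40, Q̄_x = 2381.5.
ε_xy = (ΔQ_x/ΔP_y)(P̄_y/Q̄_x) = (409/9)(38.40/2381.5).
ε_xy > 0, so the goods are substitutes.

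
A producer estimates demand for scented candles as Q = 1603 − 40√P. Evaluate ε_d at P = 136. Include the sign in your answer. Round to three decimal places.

-0.205

At P = 136, Q = 1136.524.
dQ/dP = −40/(2√P) = -1.715.
ε = (dQ/dP)(P/Q) = (-1.715)(136/1136.524).
|ε| < 1, so demand is inelastic at this price.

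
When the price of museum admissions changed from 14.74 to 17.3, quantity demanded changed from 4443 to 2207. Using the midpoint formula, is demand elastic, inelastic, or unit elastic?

Arc ε ≈ -4.208.
|ε| = 4.21 > 1.

elastic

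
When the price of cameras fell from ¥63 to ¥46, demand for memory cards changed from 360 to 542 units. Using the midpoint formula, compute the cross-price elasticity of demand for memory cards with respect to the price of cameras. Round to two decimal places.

ΔQ_x = 542 − 360 = 182; ΔP_y = 46 − 63 = -17.
Midpoints: P̄_y = 54.50, Q̄_x = 451.0.
ε_xy = (ΔQ_x/ΔP_y)(P̄_y/Q̄_x) = (182/-17)(54.50/451.0).
ε_xy < 0, so the goods are complements.

-1.29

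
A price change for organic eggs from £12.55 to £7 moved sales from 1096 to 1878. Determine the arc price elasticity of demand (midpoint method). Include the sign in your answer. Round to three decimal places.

ΔQ = 1878 − 1096 = 782; ΔP = 7 − 12.55 = -5.55.
Midpoints: P̄ = 9.78, Q̄ = 1487.0.
ε = (ΔQ/ΔP)(P̄/Q̄) = (782/-5.55)(9.78/1487.0).

-0.926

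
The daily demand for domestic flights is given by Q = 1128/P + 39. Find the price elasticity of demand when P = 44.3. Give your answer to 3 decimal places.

At P = 44.3, Q = 64.463.
dQ/dP = −1128/P² = -0.575.
ε = (dQ/dP)(P/Q) = (-0.575)(44.3/64.463).

-0.395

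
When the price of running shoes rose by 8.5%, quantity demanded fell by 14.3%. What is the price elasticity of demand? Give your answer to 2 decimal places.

ε = %ΔQ / %ΔP = (-14.3)/(8.5) = -1.682.

-1.68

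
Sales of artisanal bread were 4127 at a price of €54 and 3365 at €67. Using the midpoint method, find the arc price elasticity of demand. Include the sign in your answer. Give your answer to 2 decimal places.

ΔQ = 3365 − 4127 = -762; ΔP = 67 − 54 = 13.
Midpoints: P̄ = 60.50, Q̄ = 3746.0.
ε = (ΔQ/ΔP)(P̄/Q̄) = (-762/13)(60.50/3746.0).

-0.95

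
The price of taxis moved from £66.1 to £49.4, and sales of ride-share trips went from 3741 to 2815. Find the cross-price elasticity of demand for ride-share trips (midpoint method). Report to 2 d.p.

0.98

ΔQ_x = 2815 − 3741 = -926; ΔP_y = 49.4 − 66.1 = -16.7.
Midpoints: P̄_y = 57.75, Q̄_x = 3278.0.
ε_xy = (ΔQ_x/ΔP_y)(P̄_y/Q̄_x) = (-926/-16.7)(57.75/3278.0).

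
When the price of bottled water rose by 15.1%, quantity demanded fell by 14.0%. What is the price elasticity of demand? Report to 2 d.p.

ε = %ΔQ / %ΔP = (-14.0)/(15.1) = -0.927.

-0.93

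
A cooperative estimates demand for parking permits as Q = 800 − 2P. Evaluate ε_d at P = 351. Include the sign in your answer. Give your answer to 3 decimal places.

At P = 351, Q = 98.
dQ/dP = −2.
ε = (dQ/dP)(P/Q) = (-2)(351/98).

-7.163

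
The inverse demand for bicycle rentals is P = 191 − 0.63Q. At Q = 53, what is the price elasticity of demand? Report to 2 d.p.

-4.72

At Q = 53, P = 191 − 0.63(53) = 157.61.
dP/dQ = −0.63, so dQ/dP = 1/(−0.63) = -1.587.
ε = (dQ/dP)(P/Q) = (-1.587)(157.61/53).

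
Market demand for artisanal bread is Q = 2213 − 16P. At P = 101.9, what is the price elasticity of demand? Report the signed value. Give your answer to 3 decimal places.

At P = 101.9, Q = 582.600.
dQ/dP = −16.
ε = (dQ/dP)(P/Q) = (-16)(101.9/582.600).
|ε| > 1, so demand is elastic at this price.

-2.798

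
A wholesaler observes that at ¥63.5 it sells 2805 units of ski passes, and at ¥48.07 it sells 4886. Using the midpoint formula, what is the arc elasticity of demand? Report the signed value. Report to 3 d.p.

ΔQ = 4886 − 2805 = 2081; ΔP = 48.07 − 63.5 = -15.43.
Midpoints: P̄ = 55.78, Q̄ = 3845.5.
ε = (ΔQ/ΔP)(P̄/Q̄) = (2081/-15.43)(55.78/3845.5).

-1.956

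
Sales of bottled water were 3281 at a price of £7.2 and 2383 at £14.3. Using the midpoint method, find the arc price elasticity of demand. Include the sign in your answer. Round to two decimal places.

-0.48

ΔQ = 2383 − 3281 = -898; ΔP = 14.3 − 7.2 = 7.1.
Midpoints: P̄ = 10.75, Q̄ = 2832.0.
ε = (ΔQ/ΔP)(P̄/Q̄) = (-898/7.1)(10.75/2832.0).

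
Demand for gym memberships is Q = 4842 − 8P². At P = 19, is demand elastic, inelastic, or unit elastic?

Q = 1954, dQ/dP = -304.
ε = (dQ/dP)(P/Q) ≈ -2.956.
|ε| = 2.96 > 1.

elastic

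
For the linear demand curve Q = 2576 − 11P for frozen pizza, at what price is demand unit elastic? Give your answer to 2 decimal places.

For linear demand Q = a − bP, ε = −bP/(a − bP). |ε| = 1 when bP = a − bP, i.e. P = a/(2b).
P = 2576/(2·11) = 2576/22 = 117.0909.

117.09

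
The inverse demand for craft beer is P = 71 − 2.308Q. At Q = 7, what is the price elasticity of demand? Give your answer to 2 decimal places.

-3.39

At Q = 7, P = 71 − 2.308(7) = 54.84.
dP/dQ = −2.308, so dQ/dP = 1/(−2.308) = -0.433.
ε = (dQ/dP)(P/Q) = (-0.433)(54.84/7).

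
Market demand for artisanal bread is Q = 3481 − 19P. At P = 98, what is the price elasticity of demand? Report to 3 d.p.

At P = 98, Q = 1619.
dQ/dP = −19.
ε = (dQ/dP)(P/Q) = (-19)(98/1619).
|ε| > 1, so demand is elastic at this price.

-1.150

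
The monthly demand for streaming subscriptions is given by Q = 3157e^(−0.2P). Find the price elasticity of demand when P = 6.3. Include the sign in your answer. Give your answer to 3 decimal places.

-1.260

At P = 6.3, Q = 895.496.
dQ/dP = −0.2·3157e^(−0.2P) = −0.2Q = -179.099.
ε = (dQ/dP)(P/Q) = (-179.099)(6.3/895.496).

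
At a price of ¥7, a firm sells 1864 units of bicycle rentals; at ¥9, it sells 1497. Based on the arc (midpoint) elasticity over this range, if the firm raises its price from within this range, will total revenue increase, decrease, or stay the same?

Arc ε = (-367/2)(8.00/1680.5) ≈ -0.874.
|ε| = 0.87 < 1, so demand is inelastic. A price rise therefore raises total revenue.

increase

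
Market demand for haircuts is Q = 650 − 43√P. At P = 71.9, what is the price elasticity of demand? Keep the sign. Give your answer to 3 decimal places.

-0.639

At P = 71.9, Q = 285.386.
dQ/dP = −43/(2√P) = -2.536.
ε = (dQ/dP)(P/Q) = (-2.536)(71.9/285.386).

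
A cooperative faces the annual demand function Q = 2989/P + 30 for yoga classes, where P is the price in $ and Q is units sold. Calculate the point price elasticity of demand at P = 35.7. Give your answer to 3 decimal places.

-0.736

At P = 35.7, Q = 113.725.
dQ/dP = −2989/P² = -2.345.
ε = (dQ/dP)(P/Q) = (-2.345)(35.7/113.725).
|ε| < 1, so demand is inelastic at this price.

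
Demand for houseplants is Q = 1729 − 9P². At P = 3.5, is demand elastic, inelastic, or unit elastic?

Q = 1618.750, dQ/dP = -63.
ε = (dQ/dP)(P/Q) ≈ -0.136.
|ε| = 0.14 < 1.

inelastic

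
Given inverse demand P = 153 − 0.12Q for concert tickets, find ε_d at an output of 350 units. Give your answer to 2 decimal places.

At Q = 350, P = 153 − 0.12(350) = 111.00.
dP/dQ = −0.12, so dQ/dP = 1/(−0.12) = -8.333.
ε = (dQ/dP)(P/Q) = (-8.333)(111.00/350).

-2.64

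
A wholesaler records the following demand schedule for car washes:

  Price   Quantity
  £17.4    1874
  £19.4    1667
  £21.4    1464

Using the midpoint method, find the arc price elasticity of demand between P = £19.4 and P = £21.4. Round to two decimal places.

At P = 19.4, Q = 1667; at P = 21.4, Q = 1464.
ΔQ = -203, ΔP = 2.0. Midpoints: P̄ = 20.40, Q̄ = 1565.5.
ε = (ΔQ/ΔP)(P̄/Q̄) = (-203/2.0)(20.40/1565.5).

-1.32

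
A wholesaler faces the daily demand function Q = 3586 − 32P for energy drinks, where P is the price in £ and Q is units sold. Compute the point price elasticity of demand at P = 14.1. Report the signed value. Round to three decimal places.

-0.144

At P = 14.1, Q = 3134.800.
dQ/dP = −32.
ε = (dQ/dP)(P/Q) = (-32)(14.1/3134.800).
|ε| < 1, so demand is inelastic at this price.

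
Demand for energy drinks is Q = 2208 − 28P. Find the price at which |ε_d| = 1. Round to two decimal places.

39.43

For linear demand Q = a − bP, ε = −bP/(a − bP). |ε| = 1 when bP = a − bP, i.e. P = a/(2b).
P = 2208/(2·28) = 2208/56 = 39.4286.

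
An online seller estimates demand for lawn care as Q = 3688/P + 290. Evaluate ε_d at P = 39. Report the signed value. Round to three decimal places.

At P = 39, Q = 384.564.
dQ/dP = −3688/P² = -2.425.
ε = (dQ/dP)(P/Q) = (-2.425)(39/384.564).

-0.246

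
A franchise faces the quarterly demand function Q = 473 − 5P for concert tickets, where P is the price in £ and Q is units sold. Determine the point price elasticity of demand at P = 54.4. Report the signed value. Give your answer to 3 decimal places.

-1.353

At P = 54.4, Q = 201.
dQ/dP = −5.
ε = (dQ/dP)(P/Q) = (-5)(54.4/201).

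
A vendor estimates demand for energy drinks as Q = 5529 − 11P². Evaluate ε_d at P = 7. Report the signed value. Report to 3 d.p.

At P = 7, Q = 4990.
dQ/dP = −22P = -154.
ε = (dQ/dP)(P/Q) = (-154)(7/4990).
|ε| < 1, so demand is inelastic at this price.

-0.216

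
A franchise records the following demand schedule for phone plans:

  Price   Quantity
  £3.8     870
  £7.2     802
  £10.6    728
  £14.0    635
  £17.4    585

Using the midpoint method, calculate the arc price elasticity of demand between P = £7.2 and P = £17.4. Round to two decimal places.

At P = 7.2, Q = 802; at P = 17.4, Q = 585.
ΔQ = -217, ΔP = 10.2. Midpoints: P̄ = 12.30, Q̄ = 693.5.
ε = (ΔQ/ΔP)(P̄/Q̄) = (-217/10.2)(12.30/693.5).

-0.38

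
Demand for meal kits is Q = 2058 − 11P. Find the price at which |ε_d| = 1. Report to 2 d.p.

93.55

For linear demand Q = a − bP, ε = −bP/(a − bP). |ε| = 1 when bP = a − bP, i.e. P = a/(2b).
P = 2058/(2·11) = 2058/22 = 93.5455.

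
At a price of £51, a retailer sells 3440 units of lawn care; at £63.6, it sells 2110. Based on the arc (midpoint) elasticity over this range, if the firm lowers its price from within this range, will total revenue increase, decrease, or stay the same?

Arc ε = (-1330/12.6)(57.30/2775.0) ≈ -2.180.
|ε| = 2.18 > 1, so demand is elastic. A price cut therefore raises total revenue.

increase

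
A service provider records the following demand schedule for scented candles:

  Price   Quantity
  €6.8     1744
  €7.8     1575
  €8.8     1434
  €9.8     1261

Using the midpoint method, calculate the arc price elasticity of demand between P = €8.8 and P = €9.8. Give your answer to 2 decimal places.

At P = 8.8, Q = 1434; at P = 9.8, Q = 1261.
ΔQ = -173, ΔP = 1.0. Midpoints: P̄ = 9.30, Q̄ = 1347.5.
ε = (ΔQ/ΔP)(P̄/Q̄) = (-173/1.0)(9.30/1347.5).

-1.19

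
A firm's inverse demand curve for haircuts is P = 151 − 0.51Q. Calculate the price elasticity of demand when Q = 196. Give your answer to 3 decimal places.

-0.511

At Q = 196, P = 151 − 0.51(196) = 51.04.
dP/dQ = −0.51, so dQ/dP = 1/(−0.51) = -1.961.
ε = (dQ/dP)(P/Q) = (-1.961)(51.04/196).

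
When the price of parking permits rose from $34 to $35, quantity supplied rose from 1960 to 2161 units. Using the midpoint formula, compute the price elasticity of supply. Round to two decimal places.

ΔQ = 2161 − 1960 = 201; ΔP = 35 − 34 = 1.
Midpoints: P̄ = 34.50, Q̄ = 2060.5.
ε_s = (ΔQ/ΔP)(P̄/Q̄) = (201/1)(34.50/2060.5).

3.37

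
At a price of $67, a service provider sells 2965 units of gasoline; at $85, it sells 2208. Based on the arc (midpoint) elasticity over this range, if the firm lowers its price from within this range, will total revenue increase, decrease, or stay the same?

Arc ε = (-757/18)(76.00/2586.5) ≈ -1.236.
|ε| = 1.24 > 1, so demand is elastic. A price cut therefore raises total revenue.

increase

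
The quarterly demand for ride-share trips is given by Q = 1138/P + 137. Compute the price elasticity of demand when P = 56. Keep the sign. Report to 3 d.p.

At P = 56, Q = 157.321.
dQ/dP = −1138/P² = -0.363.
ε = (dQ/dP)(P/Q) = (-0.363)(56/157.321).
|ε| < 1, so demand is inelastic at this price.

-0.129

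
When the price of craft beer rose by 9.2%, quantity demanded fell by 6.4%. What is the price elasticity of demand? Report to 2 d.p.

ε = %ΔQ / %ΔP = (-6.4)/(9.2) = -0.696.

-0.70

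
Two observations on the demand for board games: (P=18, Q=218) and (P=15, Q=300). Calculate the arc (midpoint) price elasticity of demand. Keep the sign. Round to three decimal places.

-1.741

ΔQ = 300 − 218 = 82; ΔP = 15 − 18 = -3.
Midpoints: P̄ = 16.50, Q̄ = 259.0.
ε = (ΔQ/ΔP)(P̄/Q̄) = (82/-3)(16.50/259.0).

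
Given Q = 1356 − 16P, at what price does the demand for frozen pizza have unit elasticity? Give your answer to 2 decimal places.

For linear demand Q = a − bP, ε = −bP/(a − bP). |ε| = 1 when bP = a − bP, i.e. P = a/(2b).
P = 1356/(2·16) = 1356/32 = 42.3750.

42.38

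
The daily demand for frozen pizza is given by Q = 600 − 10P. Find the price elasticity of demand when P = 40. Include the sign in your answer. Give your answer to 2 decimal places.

-2.00

At P = 40, Q = 200.
dQ/dP = −10.
ε = (dQ/dP)(P/Q) = (-10)(40/200).
|ε| > 1, so demand is elastic at this price.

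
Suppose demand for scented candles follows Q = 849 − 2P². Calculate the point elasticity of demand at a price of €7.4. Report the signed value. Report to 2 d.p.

-0.30

At P = 7.4, Q = 739.480.
dQ/dP = −4P = -29.600.
ε = (dQ/dP)(P/Q) = (-29.600)(7.4/739.480).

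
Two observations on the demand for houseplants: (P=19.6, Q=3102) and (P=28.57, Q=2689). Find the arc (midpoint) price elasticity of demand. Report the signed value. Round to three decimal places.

ΔQ = 2689 − 3102 = -413; ΔP = 28.57 − 19.6 = 8.97.
Midpoints: P̄ = 24.09, Q̄ = 2895.5.
ε = (ΔQ/ΔP)(P̄/Q̄) = (-413/8.97)(24.09/2895.5).

-0.383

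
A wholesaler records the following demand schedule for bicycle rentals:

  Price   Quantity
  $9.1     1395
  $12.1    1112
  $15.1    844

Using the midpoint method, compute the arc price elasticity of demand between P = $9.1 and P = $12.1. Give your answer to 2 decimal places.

At P = 9.1, Q = 1395; at P = 12.1, Q = 1112.
ΔQ = -283, ΔP = 3.0. Midpoints: P̄ = 10.60, Q̄ = 1253.5.
ε = (ΔQ/ΔP)(P̄/Q̄) = (-283/3.0)(10.60/1253.5).

-0.80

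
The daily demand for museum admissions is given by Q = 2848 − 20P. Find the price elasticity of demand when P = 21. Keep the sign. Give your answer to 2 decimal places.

At P = 21, Q = 2428.
dQ/dP = −20.
ε = (dQ/dP)(P/Q) = (-20)(21/2428).
|ε| < 1, so demand is inelastic at this price.

-0.17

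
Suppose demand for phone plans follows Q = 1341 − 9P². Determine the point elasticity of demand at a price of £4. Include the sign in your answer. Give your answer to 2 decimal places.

-0.24

At P = 4, Q = 1197.
dQ/dP = −18P = -72.
ε = (dQ/dP)(P/Q) = (-72)(4/1197).
|ε| < 1, so demand is inelastic at this price.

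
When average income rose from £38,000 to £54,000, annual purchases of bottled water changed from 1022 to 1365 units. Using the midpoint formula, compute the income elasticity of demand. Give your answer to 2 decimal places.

ΔQ = 343, ΔI = 16000. Midpoints: Ī = 46,000, Q̄ = 1193.5.
ε_I = (ΔQ/ΔI)(Ī/Q̄) = (343/16000)(46000/1193.5).
ε_I > 0, so the good is normal.

0.83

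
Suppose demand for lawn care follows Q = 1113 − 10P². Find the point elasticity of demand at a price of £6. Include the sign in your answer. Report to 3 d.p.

At P = 6, Q = 753.
dQ/dP = −20P = -120.
ε = (dQ/dP)(P/Q) = (-120)(6/753).
|ε| < 1, so demand is inelastic at this price.

-0.956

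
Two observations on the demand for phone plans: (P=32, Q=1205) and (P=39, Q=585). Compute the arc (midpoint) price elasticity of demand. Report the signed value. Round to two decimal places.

-3.51

ΔQ = 585 − 1205 = -620; ΔP = 39 − 32 = 7.
Midpoints: P̄ = 35.50, Q̄ = 895.0.
ε = (ΔQ/ΔP)(P̄/Q̄) = (-620/7)(35.50/895.0).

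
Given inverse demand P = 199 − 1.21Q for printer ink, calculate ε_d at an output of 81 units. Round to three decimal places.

At Q = 81, P = 199 − 1.21(81) = 100.99.
dP/dQ = −1.21, so dQ/dP = 1/(−1.21) = -0.826.
ε = (dQ/dP)(P/Q) = (-0.826)(100.99/81).

-1.030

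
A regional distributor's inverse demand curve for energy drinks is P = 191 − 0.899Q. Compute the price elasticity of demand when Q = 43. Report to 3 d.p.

At Q = 43, P = 191 − 0.899(43) = 152.34.
dP/dQ = −0.899, so dQ/dP = 1/(−0.899) = -1.112.
ε = (dQ/dP)(P/Q) = (-1.112)(152.34/43).

-3.941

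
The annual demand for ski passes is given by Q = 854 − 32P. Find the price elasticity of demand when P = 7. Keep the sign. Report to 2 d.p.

At P = 7, Q = 630.
dQ/dP = −32.
ε = (dQ/dP)(P/Q) = (-32)(7/630).

-0.36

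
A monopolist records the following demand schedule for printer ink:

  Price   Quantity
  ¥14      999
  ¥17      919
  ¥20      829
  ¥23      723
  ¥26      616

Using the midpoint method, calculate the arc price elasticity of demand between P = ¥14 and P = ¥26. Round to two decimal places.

-0.79

At P = 14, Q = 999; at P = 26, Q = 616.
ΔQ = -383, ΔP = 12. Midpoints: P̄ = 20.00, Q̄ = 807.5.
ε = (ΔQ/ΔP)(P̄/Q̄) = (-383/12)(20.00/807.5).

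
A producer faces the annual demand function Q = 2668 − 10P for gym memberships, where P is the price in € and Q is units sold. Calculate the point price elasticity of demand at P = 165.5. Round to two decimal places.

-1.63

At P = 165.5, Q = 1013.
dQ/dP = −10.
ε = (dQ/dP)(P/Q) = (-10)(165.5/1013).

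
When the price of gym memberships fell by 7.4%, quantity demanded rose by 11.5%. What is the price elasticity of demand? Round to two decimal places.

-1.55

ε = %ΔQ / %ΔP = (11.5)/(-7.4) = -1.554.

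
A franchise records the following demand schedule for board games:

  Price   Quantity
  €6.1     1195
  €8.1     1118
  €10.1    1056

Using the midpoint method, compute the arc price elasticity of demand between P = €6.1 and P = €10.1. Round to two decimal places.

At P = 6.1, Q = 1195; at P = 10.1, Q = 1056.
ΔQ = -139, ΔP = 4.0. Midpoints: P̄ = 8.10, Q̄ = 1125.5.
ε = (ΔQ/ΔP)(P̄/Q̄) = (-139/4.0)(8.10/1125.5).

-0.25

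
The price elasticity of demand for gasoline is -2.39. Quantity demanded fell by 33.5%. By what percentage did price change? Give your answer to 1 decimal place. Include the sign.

%ΔP ≈ %ΔQ / ε = (-33.5%)/(-2.39) = 14.02%.

14.0%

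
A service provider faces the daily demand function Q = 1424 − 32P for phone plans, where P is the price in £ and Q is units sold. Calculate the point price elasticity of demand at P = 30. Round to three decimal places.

-2.069

At P = 30, Q = 464.
dQ/dP = −32.
ε = (dQ/dP)(P/Q) = (-32)(30/464).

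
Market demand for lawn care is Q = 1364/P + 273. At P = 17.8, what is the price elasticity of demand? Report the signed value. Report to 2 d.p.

At P = 17.8, Q = 349.629.
dQ/dP = −1364/P² = -4.305.
ε = (dQ/dP)(P/Q) = (-4.305)(17.8/349.629).

-0.22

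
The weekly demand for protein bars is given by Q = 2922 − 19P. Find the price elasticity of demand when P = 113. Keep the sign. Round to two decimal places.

At P = 113, Q = 775.
dQ/dP = −19.
ε = (dQ/dP)(P/Q) = (-19)(113/775).
|ε| > 1, so demand is elastic at this price.

-2.77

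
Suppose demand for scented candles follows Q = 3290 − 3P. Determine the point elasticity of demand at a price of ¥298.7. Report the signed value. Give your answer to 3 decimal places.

-0.374

At P = 298.7, Q = 2393.900.
dQ/dP = −3.
ε = (dQ/dP)(P/Q) = (-3)(298.7/2393.900).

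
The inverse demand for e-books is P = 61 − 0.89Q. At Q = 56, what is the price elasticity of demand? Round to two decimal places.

-0.22

At Q = 56, P = 61 − 0.89(56) = 11.16.
dP/dQ = −0.89, so dQ/dP = 1/(−0.89) = -1.124.
ε = (dQ/dP)(P/Q) = (-1.124)(11.16/56).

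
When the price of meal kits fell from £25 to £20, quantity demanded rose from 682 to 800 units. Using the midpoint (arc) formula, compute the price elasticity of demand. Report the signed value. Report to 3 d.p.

ΔQ = 800 − 682 = 118; ΔP = 20 − 25 = -5.
Midpoints: P̄ = 22.50, Q̄ = 741.0.
ε = (ΔQ/ΔP)(P̄/Q̄) = (118/-5)(22.50/741.0).

-0.717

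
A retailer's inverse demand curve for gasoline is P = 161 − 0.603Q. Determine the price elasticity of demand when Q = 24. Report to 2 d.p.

At Q = 24, P = 161 − 0.603(24) = 146.53.
dP/dQ = −0.603, so dQ/dP = 1/(−0.603) = -1.658.
ε = (dQ/dP)(P/Q) = (-1.658)(146.53/24).

-10.12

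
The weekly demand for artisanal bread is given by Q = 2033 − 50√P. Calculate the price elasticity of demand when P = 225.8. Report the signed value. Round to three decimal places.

At P = 225.8, Q = 1281.668.
dQ/dP = −50/(2√P) = -1.664.
ε = (dQ/dP)(P/Q) = (-1.664)(225.8/1281.668).

-0.293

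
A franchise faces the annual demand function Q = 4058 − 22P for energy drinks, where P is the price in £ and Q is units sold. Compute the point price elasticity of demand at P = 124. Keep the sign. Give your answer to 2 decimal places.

-2.05

At P = 124, Q = 1330.
dQ/dP = −22.
ε = (dQ/dP)(P/Q) = (-22)(124/1330).
|ε| > 1, so demand is elastic at this price.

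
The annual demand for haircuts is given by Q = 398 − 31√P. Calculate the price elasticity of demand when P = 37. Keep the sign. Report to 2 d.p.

-0.45

At P = 37, Q = 209.434.
dQ/dP = −31/(2√P) = -2.548.
ε = (dQ/dP)(P/Q) = (-2.548)(37/209.434).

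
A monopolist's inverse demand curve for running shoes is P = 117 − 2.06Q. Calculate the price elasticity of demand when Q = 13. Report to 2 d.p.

-3.37

At Q = 13, P = 117 − 2.06(13) = 90.22.
dP/dQ = −2.06, so dQ/dP = 1/(−2.06) = -0.485.
ε = (dQ/dP)(P/Q) = (-0.485)(90.22/13).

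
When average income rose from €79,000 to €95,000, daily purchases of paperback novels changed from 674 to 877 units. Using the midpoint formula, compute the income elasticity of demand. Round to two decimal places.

1.42

ΔQ = 203, ΔI = 16000. Midpoints: Ī = 87,000, Q̄ = 775.5.
ε_I = (ΔQ/ΔI)(Ī/Q̄) = (203/16000)(87000/775.5).
ε_I > 0, so the good is normal.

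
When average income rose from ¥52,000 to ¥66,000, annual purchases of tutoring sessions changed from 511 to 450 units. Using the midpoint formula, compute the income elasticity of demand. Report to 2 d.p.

-0.54

ΔQ = -61, ΔI = 14000. Midpoints: Ī = 59,000, Q̄ = 480.5.
ε_I = (ΔQ/ΔI)(Ī/Q̄) = (-61/14000)(59000/480.5).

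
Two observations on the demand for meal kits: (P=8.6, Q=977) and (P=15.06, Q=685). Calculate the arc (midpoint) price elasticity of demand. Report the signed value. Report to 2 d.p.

ΔQ = 685 − 977 = -292; ΔP = 15.06 − 8.6 = 6.46.
Midpoints: P̄ = 11.83, Q̄ = 831.0.
ε = (ΔQ/ΔP)(P̄/Q̄) = (-292/6.46)(11.83/831.0).

-0.64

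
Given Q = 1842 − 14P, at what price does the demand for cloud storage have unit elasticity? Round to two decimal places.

For linear demand Q = a − bP, ε = −bP/(a − bP). |ε| = 1 when bP = a − bP, i.e. P = a/(2b).
P = 1842/(2·14) = 1842/28 = 65.7857.

65.79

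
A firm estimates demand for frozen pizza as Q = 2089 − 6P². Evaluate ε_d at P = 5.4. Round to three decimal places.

-0.183

At P = 5.4, Q = 1914.040.
dQ/dP = −12P = -64.800.
ε = (dQ/dP)(P/Q) = (-64.800)(5.4/1914.040).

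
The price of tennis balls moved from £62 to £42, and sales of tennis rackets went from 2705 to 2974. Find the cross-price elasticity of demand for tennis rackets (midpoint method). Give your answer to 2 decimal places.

ΔQ_x = 2974 − 2705 = 269; ΔP_y = 42 − 62 = -20.
Midpoints: P̄_y = 52.00, Q̄_x = 2839.5.
ε_xy = (ΔQ_x/ΔP_y)(P̄_y/Q̄_x) = (269/-20)(52.00/2839.5).
ε_xy < 0, so the goods are complements.

-0.25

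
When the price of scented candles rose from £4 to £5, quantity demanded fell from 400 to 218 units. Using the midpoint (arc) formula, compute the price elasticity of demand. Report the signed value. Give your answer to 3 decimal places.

ΔQ = 218 − 400 = -182; ΔP = 5 − 4 = 1.
Midpoints: P̄ = 4.50, Q̄ = 309.0.
ε = (ΔQ/ΔP)(P̄/Q̄) = (-182/1)(4.50/309.0).

-2.650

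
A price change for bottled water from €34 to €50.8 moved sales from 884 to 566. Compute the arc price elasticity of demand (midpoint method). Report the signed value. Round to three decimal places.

-1.107

ΔQ = 566 − 884 = -318; ΔP = 50.8 − 34 = 16.8.
Midpoints: P̄ = 42.40, Q̄ = 725.0.
ε = (ΔQ/ΔP)(P̄/Q̄) = (-318/16.8)(42.40/725.0).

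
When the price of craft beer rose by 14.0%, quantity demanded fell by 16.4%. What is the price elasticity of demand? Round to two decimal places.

ε = %ΔQ / %ΔP = (-16.4)/(14.0) = -1.171.

-1.17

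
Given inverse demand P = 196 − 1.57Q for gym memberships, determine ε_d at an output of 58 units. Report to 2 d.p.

-1.15

At Q = 58, P = 196 − 1.57(58) = 104.94.
dP/dQ = −1.57, so dQ/dP = 1/(−1.57) = -0.637.
ε = (dQ/dP)(P/Q) = (-0.637)(104.94/58).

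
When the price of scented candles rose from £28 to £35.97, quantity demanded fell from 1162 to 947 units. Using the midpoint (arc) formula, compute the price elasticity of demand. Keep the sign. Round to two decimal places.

ΔQ = 947 − 1162 = -215; ΔP = 35.97 − 28 = 7.97.
Midpoints: P̄ = 31.98, Q̄ = 1054.5.
ε = (ΔQ/ΔP)(P̄/Q̄) = (-215/7.97)(31.98/1054.5).

-0.82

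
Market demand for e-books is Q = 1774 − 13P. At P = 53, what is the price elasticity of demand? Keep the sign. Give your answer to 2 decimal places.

At P = 53, Q = 1085.
dQ/dP = −13.
ε = (dQ/dP)(P/Q) = (-13)(53/1085).
|ε| < 1, so demand is inelastic at this price.

-0.64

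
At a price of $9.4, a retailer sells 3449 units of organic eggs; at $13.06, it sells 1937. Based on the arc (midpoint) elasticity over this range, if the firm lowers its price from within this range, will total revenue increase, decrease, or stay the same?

increase

Arc ε = (-1512/3.66)(11.23/2693.0) ≈ -1.723.
|ε| = 1.72 > 1, so demand is elastic. A price cut therefore raises total revenue.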